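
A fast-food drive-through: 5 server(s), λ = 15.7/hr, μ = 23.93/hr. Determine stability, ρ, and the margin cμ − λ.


Total capacity cμ = 5·23.93 = 119.65/hr
ρ = λ/(cμ) = 15.7/119.65 = 0.1312
Stable ⇔ ρ < 1: YES
Spare capacity = cμ − λ = 119.65 − 15.7 = 103.95/hr

Final: ρ = 0.1312; stable; margin = 103.95/hr


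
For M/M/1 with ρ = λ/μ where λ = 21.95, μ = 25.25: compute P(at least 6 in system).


ρ = 21.95/25.25 = 0.8693
P(N ≥ n) = ρ^n = 0.8693^6 = 0.431558

Final: 0.431558


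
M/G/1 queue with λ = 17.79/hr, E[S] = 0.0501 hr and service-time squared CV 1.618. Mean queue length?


ρ = λ·E[S] = 17.79·0.0501 = 0.8913
Lq = ρ²(1+C_s²)/(2(1−ρ)) = 0.7944·(1+1.618)/(2·0.1087)
= 0.7944·2.6180/0.2174 = 9.56431

Final: 9.56431


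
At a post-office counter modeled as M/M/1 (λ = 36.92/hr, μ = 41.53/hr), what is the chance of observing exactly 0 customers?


ρ = 36.92/41.53 = 0.8890
P_n = (1−ρ)·ρ^n = (1 − 0.8890)·0.8890^0 = 0.1110·1.000000 = 0.111004

Final: 0.111004


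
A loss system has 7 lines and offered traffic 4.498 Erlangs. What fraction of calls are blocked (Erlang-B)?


B(c,a) = (a^c/c!) / Σ_{k=0}^{c} a^k/k!
a^7/7! = 7.391041
Σ terms (k=0..7): 1.00000 + 4.49800 + 10.11600 + 15.16726 + 17.05558 + 15.34320 + 11.50229 + 7.39104 = 82.073374
B = 7.391041/82.073374 = 0.090054

Final: 0.090054


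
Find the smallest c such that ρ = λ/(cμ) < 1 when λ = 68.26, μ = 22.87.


Stability requires cμ > λ ⇔ c > λ/μ.
λ/μ = 68.26/22.87 = 2.9847
Minimum integer c = ⌊2.9847⌋ + 1 = 3
Check: 3·22.87 = 68.61 > 68.26, while 2·22.87 = 45.74 ≤ 68.26

Final: 3 servers


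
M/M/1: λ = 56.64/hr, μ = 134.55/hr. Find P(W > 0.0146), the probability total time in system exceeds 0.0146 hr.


W ~ Exponential(μ−λ) for M/M/1.
μ − λ = 134.55 − 56.64 = 77.9100
P(W > t) = e^{−(μ−λ)t} = e^{−1.1375} = 0.320624

Final: 0.320624


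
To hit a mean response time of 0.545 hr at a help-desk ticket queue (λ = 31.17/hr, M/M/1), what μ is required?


W = 1/(μ−λ) ⇒ μ − λ = 1/W = 1/0.545 = 1.8349
μ = λ + 1/W = 31.17 + 1.8349 = 33.0049 per hr

Final: 33.0049 /hr


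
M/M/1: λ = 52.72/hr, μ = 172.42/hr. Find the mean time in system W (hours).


W = 1/(μ−λ) = 1/(172.42 − 52.72) = 1/119.70 = 0.008354 hr

Final: 0.008354 hr


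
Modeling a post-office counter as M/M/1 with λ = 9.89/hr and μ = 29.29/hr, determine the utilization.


ρ = λ/μ = 9.89/29.29 = 0.3377

Final: 0.3377


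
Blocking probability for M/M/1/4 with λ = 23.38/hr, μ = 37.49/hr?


ρ = λ/μ = 23.38/37.49 = 0.6236
P_K = (1−ρ)ρ^K/(1−ρ^(K+1)) = (0.3764·0.151257)/(1 − 0.094329)
= 0.056928/0.905671 = 0.062858

Final: 0.062858


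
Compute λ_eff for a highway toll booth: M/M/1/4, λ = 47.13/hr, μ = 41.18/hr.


ρ = 1.1445; P_K = (1−ρ)ρ^4/(1−ρ^5) = 0.257261
λ_eff = λ(1 − P_K) = 47.13·(1 − 0.257261) = 47.13·0.742739 = 35.0053 /hr

Final: 35.0053 /hr


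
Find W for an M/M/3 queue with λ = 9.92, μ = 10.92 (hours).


a = 0.9084; ρ = 0.3028; P₀ = 0.399959
Lq = P₀·a^c·ρ/(c!(1−ρ)²) = 0.03113
Wq = Lq/λ = 0.03113/9.92 = 0.003138 hr
W = Wq + 1/μ = 0.003138 + 0.09158 = 0.09471 hr

Final: 0.09471 hr


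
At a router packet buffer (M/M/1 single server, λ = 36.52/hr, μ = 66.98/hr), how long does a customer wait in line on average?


ρ = 36.52/66.98 = 0.5452
Wq = ρ/(μ−λ) = 0.5452/(66.98 − 36.52) = 0.5452/30.46 = 0.01790 hr

Final: 0.01790 hr


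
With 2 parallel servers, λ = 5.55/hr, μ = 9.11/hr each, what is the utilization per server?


ρ = λ/(cμ) = 5.55/(2·9.11) = 5.55/18.22 = 0.3046

Final: 0.3046


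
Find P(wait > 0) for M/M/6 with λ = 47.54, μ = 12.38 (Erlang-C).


a = λ/μ = 3.8401; ρ = a/6 = 0.6400
P₀ = 0.019984 (from M/M/c formula)
C(c,a) = [a^c/(c!(1−ρ))]·P₀ = [3206.49965/(720·0.3600)]·0.019984
= 12.37112·0.019984 = 0.247222

Final: 0.247222


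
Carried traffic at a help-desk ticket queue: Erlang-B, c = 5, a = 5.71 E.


B(5,5.71) = 0.339672 (Erlang-B)
Carried load = a(1 − B) = 5.71·(1 − 0.339672) = 5.71·0.660328 = 3.7705 E

Final: 3.7705 Erlangs


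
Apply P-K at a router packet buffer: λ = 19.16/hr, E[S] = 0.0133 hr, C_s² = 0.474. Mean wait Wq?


ρ = λ·E[S] = 19.16·0.0133 = 0.2548
E[S²] = E[S]²(1+C_s²) = 0.0133²·(1+0.474) = 0.0002607
Wq = λ·E[S²]/(2(1−ρ)) = 19.16·0.0002607/(2·0.7452) = 0.003352 hr

Final: 0.003352 hr


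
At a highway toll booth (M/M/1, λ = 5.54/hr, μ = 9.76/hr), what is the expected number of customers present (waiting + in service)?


ρ = λ/μ = 5.54/9.76 = 0.5676
L = ρ/(1−ρ) = 0.5676/(1 − 0.5676) = 0.5676/0.4324 = 1.3128

Final: 1.3128


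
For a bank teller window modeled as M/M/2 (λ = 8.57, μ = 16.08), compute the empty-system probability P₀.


a = λ/μ = 8.57/16.08 = 0.5330; ρ = a/c = 0.2665
Σ_{k=0}^{1} a^k/k! (terms k=0..1) = 1.00000 + 0.53296 = 1.53296
Tail: a^2/(2!(1−ρ)) = 0.28405/(2·0.7335) = 0.19362
P₀ = 1/(1.53296 + 0.19362) = 1/1.72658 = 0.579180

Final: 0.579180


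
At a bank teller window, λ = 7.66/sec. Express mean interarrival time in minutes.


Mean interarrival time = 1/λ = 1/7.66 second = 0.13055 second
In minutes: 0.13055 × 0.0166667 = 0.002176 min

Final: 0.002176 min


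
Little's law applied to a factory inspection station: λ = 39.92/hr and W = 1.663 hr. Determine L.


L = λW = 39.92·1.663 = 66.3870

Final: 66.3870


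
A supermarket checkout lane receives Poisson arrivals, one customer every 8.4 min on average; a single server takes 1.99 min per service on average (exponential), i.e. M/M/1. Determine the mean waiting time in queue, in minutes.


λ = 60/8.4 = 7.1429 /hr
μ = 60/1.99 = 30.1508 /hr
ρ = λ/μ = 7.1429/30.1508 = 0.2369
Wq = ρ/(μ−λ) = 0.2369/(30.1508−7.1429) = 0.01030 hr
In minutes: 0.01030·60 = 0.6178 min

Final: 0.6178 min


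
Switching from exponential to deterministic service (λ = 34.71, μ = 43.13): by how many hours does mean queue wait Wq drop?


ρ = 34.71/43.13 = 0.8048
Wq(M/M/1) = ρ/(μ−λ) = 0.8048/8.42 = 0.09558 hr
Wq(M/D/1) = ρ/(2(μ−λ)) = 0.04779 hr
Savings = 0.09558 − 0.04779 = 0.04779 hr

Final: 0.04779 hr


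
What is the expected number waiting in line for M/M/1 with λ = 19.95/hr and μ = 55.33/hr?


ρ = 19.95/55.33 = 0.3606
Lq = ρ²/(1−ρ) = 0.1300/0.6394 = 0.2033

Final: 0.2033


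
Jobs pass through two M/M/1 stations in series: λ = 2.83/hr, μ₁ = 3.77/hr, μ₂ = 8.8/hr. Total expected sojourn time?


Each node sees arrival rate λ = 2.83/hr (tandem ⇒ throughput preserved).
W₁ = 1/(μ₁−λ) = 1/(3.77−2.83) = 1.06383 hr
W₂ = 1/(μ₂−λ) = 1/(8.8−2.83) = 0.16750 hr
W_total = W₁ + W₂ = 1.06383 + 0.16750 = 1.23133 hr

Final: 1.23133 hr


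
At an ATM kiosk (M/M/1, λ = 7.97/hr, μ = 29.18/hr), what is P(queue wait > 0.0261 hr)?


ρ = 7.97/29.18 = 0.2731
P(Wq > t) = ρ·e^{−(μ−λ)t} = 0.2731·e^{−0.5536}
= 0.2731·0.574887 = 0.157020

Final: 0.157020


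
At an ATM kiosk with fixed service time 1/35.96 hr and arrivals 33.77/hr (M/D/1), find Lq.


ρ = 33.77/35.96 = 0.9391
M/D/1: Lq = ρ²/(2(1−ρ)) = 0.8819/(2·0.06090) = 7.24050

Final: 7.24050


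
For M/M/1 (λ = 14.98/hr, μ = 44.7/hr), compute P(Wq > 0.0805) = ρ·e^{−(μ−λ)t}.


ρ = 14.98/44.7 = 0.3351
P(Wq > t) = ρ·e^{−(μ−λ)t} = 0.3351·e^{−2.3925}
= 0.3351·0.091405 = 0.030632

Final: 0.030632


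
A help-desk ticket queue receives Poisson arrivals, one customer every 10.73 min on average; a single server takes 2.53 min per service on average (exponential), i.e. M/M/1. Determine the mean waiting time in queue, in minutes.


λ = 60/10.73 = 5.5918 /hr
μ = 60/2.53 = 23.7154 /hr
ρ = λ/μ = 5.5918/23.7154 = 0.2358
Wq = ρ/(μ−λ) = 0.2358/(23.7154−5.5918) = 0.01301 hr
In minutes: 0.01301·60 = 0.7806 min

Final: 0.7806 min


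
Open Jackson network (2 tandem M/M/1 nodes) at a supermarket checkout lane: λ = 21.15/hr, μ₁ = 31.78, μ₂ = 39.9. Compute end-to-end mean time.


Each node sees arrival rate λ = 21.15/hr (tandem ⇒ throughput preserved).
W₁ = 1/(μ₁−λ) = 1/(31.78−21.15) = 0.09407 hr
W₂ = 1/(μ₂−λ) = 1/(39.9−21.15) = 0.05333 hr
W_total = W₁ + W₂ = 0.09407 + 0.05333 = 0.14741 hr

Final: 0.14741 hr


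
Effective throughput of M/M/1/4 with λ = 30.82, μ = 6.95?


ρ = 4.4345; P_K = (1−ρ)ρ^4/(1−ρ^5) = 0.774949
λ_eff = λ(1 − P_K) = 30.82·(1 − 0.774949) = 30.82·0.225051 = 6.9361 /hr

Final: 6.9361 /hr


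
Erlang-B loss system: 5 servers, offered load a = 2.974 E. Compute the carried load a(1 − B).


B(5,2.974) = 0.107837 (Erlang-B)
Carried load = a(1 − B) = 2.974·(1 − 0.107837) = 2.974·0.892163 = 2.6533 E

Final: 2.6533 Erlangs


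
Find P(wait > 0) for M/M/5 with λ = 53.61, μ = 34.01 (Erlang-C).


a = λ/μ = 1.5763; ρ = a/5 = 0.3153
P₀ = 0.206308 (from M/M/c formula)
C(c,a) = [a^c/(c!(1−ρ))]·P₀ = [9.73186/(120·0.6847)]·0.206308
= 0.11844·0.206308 = 0.024435

Final: 0.024435


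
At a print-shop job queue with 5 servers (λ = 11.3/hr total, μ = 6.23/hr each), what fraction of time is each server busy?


ρ = λ/(cμ) = 11.3/(5·6.23) = 11.3/31.15 = 0.3628

Final: 0.3628


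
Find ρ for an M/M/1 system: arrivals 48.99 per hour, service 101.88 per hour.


ρ = λ/μ = 48.99/101.88 = 0.4809

Final: 0.4809


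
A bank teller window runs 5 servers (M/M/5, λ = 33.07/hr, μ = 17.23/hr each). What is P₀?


a = λ/μ = 33.07/17.23 = 1.9193; ρ = a/c = 0.3839
Σ_{k=0}^{4} a^k/k! (terms k=0..4) = 1.00000 + 1.91933 + 1.84191 + 1.17841 + 0.56544 = 6.50508
Tail: a^5/(5!(1−ρ)) = 26.04621/(120·0.6161) = 0.35228
P₀ = 1/(6.50508 + 0.35228) = 1/6.85736 = 0.145829

Final: 0.145829


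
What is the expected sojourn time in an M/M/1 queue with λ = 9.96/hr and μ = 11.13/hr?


W = 1/(μ−λ) = 1/(11.13 − 9.96) = 1/1.17 = 0.8547 hr

Final: 0.8547 hr


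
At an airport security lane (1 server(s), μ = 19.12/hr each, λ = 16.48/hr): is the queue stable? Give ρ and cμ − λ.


Total capacity cμ = 1·19.12 = 19.12/hr
ρ = λ/(cμ) = 16.48/19.12 = 0.8619
Stable ⇔ ρ < 1: YES
Spare capacity = cμ − λ = 19.12 − 16.48 = 2.64/hr

Final: ρ = 0.8619; stable; margin = 2.64/hr


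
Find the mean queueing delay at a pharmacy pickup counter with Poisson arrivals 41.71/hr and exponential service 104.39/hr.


ρ = 41.71/104.39 = 0.3996
Wq = ρ/(μ−λ) = 0.3996/(104.39 − 41.71) = 0.3996/62.68 = 0.006375 hr

Final: 0.006375 hr


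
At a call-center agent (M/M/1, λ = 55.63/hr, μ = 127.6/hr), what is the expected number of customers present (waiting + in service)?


ρ = λ/μ = 55.63/127.6 = 0.4360
L = ρ/(1−ρ) = 0.4360/(1 − 0.4360) = 0.4360/0.5640 = 0.7730

Final: 0.7730


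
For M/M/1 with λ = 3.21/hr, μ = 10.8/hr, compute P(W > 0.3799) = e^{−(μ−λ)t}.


W ~ Exponential(μ−λ) for M/M/1.
μ − λ = 10.8 − 3.21 = 7.5900
P(W > t) = e^{−(μ−λ)t} = e^{−2.8834} = 0.055942

Final: 0.055942


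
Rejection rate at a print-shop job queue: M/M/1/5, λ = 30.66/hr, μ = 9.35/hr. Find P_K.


ρ = λ/μ = 30.66/9.35 = 3.2791
P_K = (1−ρ)ρ^K/(1−ρ^(K+1)) = (-2.2791·379.142700)/(1 − 1243.263655)
= -864.120955/-1242.263655 = 0.695602

Final: 0.695602


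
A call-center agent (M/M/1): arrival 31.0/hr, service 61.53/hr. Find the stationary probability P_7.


ρ = 31.0/61.53 = 0.5038
P_n = (1−ρ)·ρ^n = (1 − 0.5038)·0.5038^7 = 0.4962·0.008240 = 0.004088

Final: 0.004088


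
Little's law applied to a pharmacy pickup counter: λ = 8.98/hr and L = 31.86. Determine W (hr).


W = L/λ = 31.86/8.98 = 3.5479 hr

Final: 3.5479 hr


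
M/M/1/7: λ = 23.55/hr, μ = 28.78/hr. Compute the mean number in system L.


ρ = 23.55/28.78 = 0.8183
L = ρ[1 − (K+1)ρ^K + Kρ^(K+1)] / [(1−ρ)(1−ρ^(K+1))]
Numerator: 0.8183·(1 − 8·0.245641 + 7·0.201002) = 0.361587
Denominator: (0.1817)·(0.798998) = 0.145197
L = 0.361587/0.145197 = 2.4903

Final: 2.4903


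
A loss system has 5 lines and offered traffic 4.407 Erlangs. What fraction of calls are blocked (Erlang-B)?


B(c,a) = (a^c/c!) / Σ_{k=0}^{c} a^k/k!
a^5/5! = 13.852687
Σ terms (k=0..5): 1.00000 + 4.40700 + 9.71082 + 14.26520 + 15.71669 + 13.85269 = 58.952398
B = 13.852687/58.952398 = 0.234981

Final: 0.234981


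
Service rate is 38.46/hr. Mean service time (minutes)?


Mean service time = 1/μ = 1/38.46 hour = 0.02600 hour
In minutes: 0.02600 × 60 = 1.5601 min

Final: 1.5601 min


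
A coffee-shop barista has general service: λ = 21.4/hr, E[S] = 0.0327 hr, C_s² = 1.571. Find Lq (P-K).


ρ = λ·E[S] = 21.4·0.0327 = 0.6998
Lq = ρ²(1+C_s²)/(2(1−ρ)) = 0.4897·(1+1.571)/(2·0.3002)
= 0.4897·2.5710/0.6004 = 2.09679

Final: 2.09679


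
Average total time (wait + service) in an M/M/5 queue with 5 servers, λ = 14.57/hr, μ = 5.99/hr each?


a = 2.4324; ρ = 0.4865; P₀ = 0.085989
Lq = P₀·a^c·ρ/(c!(1−ρ)²) = 0.11256
Wq = Lq/λ = 0.11256/14.57 = 0.007725 hr
W = Wq + 1/μ = 0.007725 + 0.16694 = 0.17467 hr

Final: 0.17467 hr


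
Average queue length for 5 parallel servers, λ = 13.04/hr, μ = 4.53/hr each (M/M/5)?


a = λ/μ = 2.8786; ρ = a/5 = 0.5757
P₀ = 0.053361
Lq = P₀·a^c·ρ / (c!·(1−ρ)²) = 0.053361·197.65006·0.5757/(120·0.18002)
= 0.28109

Final: 0.28109


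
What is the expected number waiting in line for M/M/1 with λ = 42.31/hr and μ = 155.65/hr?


ρ = 42.31/155.65 = 0.2718
Lq = ρ²/(1−ρ) = 0.07389/0.7282 = 0.1015

Final: 0.1015


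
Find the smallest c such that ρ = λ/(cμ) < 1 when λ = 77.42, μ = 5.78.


Stability requires cμ > λ ⇔ c > λ/μ.
λ/μ = 77.42/5.78 = 13.3945
Minimum integer c = ⌊13.3945⌋ + 1 = 14
Check: 14·5.78 = 80.92 > 77.42, while 13·5.78 = 75.14 ≤ 77.42

Final: 14 servers


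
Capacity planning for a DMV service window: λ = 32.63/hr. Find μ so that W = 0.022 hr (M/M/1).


W = 1/(μ−λ) ⇒ μ − λ = 1/W = 1/0.022 = 45.4545
μ = λ + 1/W = 32.63 + 45.4545 = 78.0845 per hr

Final: 78.0845 /hr


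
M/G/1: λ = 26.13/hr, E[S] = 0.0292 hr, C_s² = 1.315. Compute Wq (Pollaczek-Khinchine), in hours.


ρ = λ·E[S] = 26.13·0.0292 = 0.7630
E[S²] = E[S]²(1+C_s²) = 0.0292²·(1+1.315) = 0.001974
Wq = λ·E[S²]/(2(1−ρ)) = 26.13·0.001974/(2·0.2370) = 0.10881 hr

Final: 0.10881 hr


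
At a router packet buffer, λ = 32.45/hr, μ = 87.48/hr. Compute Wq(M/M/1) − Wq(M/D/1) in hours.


ρ = 32.45/87.48 = 0.3709
Wq(M/M/1) = ρ/(μ−λ) = 0.3709/55.03 = 0.006741 hr
Wq(M/D/1) = ρ/(2(μ−λ)) = 0.003370 hr
Savings = 0.006741 − 0.003370 = 0.003370 hr

Final: 0.003370 hr


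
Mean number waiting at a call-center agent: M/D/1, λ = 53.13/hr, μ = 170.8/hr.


ρ = 53.13/170.8 = 0.3111
M/D/1: Lq = ρ²/(2(1−ρ)) = 0.09676/(2·0.6889) = 0.07023

Final: 0.07023


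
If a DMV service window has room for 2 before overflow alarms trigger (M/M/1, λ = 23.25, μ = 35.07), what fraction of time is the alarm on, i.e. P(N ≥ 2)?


ρ = 23.25/35.07 = 0.6630
P(N ≥ n) = ρ^n = 0.6630^2 = 0.439516

Final: 0.439516


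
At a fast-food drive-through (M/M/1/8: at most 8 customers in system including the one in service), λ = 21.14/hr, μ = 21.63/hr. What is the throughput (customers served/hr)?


ρ = 0.9773; P_K = (1−ρ)ρ^8/(1−ρ^9) = 0.101203
λ_eff = λ(1 − P_K) = 21.14·(1 − 0.101203) = 21.14·0.898797 = 19.0006 /hr

Final: 19.0006 /hr


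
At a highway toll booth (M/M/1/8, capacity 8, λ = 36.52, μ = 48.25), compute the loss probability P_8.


ρ = λ/μ = 36.52/48.25 = 0.7569
P_K = (1−ρ)ρ^K/(1−ρ^(K+1)) = (0.2431·0.107713)/(1 − 0.081527)
= 0.026186/0.918473 = 0.028510

Final: 0.028510


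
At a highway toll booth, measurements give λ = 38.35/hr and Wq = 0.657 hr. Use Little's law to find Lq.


Lq = λWq = 38.35·0.657 = 25.1960

Final: 25.1960


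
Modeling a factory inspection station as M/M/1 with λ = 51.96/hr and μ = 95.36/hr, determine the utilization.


ρ = λ/μ = 51.96/95.36 = 0.5449

Final: 0.5449


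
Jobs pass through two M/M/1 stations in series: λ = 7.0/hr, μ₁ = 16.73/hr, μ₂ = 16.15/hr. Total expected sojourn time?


Each node sees arrival rate λ = 7.0/hr (tandem ⇒ throughput preserved).
W₁ = 1/(μ₁−λ) = 1/(16.73−7.0) = 0.10277 hr
W₂ = 1/(μ₂−λ) = 1/(16.15−7.0) = 0.10929 hr
W_total = W₁ + W₂ = 0.10277 + 0.10929 = 0.21206 hr

Final: 0.21206 hr


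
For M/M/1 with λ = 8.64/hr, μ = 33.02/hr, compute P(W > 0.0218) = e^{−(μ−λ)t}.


W ~ Exponential(μ−λ) for M/M/1.
μ − λ = 33.02 − 8.64 = 24.3800
P(W > t) = e^{−(μ−λ)t} = e^{−0.5315} = 0.587732

Final: 0.587732


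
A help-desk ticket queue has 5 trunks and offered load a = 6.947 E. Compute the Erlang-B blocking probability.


B(c,a) = (a^c/c!) / Σ_{k=0}^{c} a^k/k!
a^5/5! = 134.835810
Σ terms (k=0..5): 1.00000 + 6.94700 + 24.13040 + 55.87797 + 97.04607 + 134.83581 = 319.837258
B = 134.835810/319.837258 = 0.421576

Final: 0.421576


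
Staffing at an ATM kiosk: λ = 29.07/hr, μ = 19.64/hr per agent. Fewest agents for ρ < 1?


Stability requires cμ > λ ⇔ c > λ/μ.
λ/μ = 29.07/19.64 = 1.4801
Minimum integer c = ⌊1.4801⌋ + 1 = 2
Check: 2·19.64 = 39.28 > 29.07, while 1·19.64 = 19.64 ≤ 29.07

Final: 2 servers


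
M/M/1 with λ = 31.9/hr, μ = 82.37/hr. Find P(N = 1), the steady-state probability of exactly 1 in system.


ρ = 31.9/82.37 = 0.3873
P_n = (1−ρ)·ρ^n = (1 − 0.3873)·0.3873^1 = 0.6127·0.387277 = 0.237294

Final: 0.237294


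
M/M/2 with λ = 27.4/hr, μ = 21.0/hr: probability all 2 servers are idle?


a = λ/μ = 27.4/21.0 = 1.3048; ρ = a/c = 0.6524
Σ_{k=0}^{1} a^k/k! (terms k=0..1) = 1.00000 + 1.30476 = 2.30476
Tail: a^2/(2!(1−ρ)) = 1.70240/(2·0.3476) = 2.44866
P₀ = 1/(2.30476 + 2.44866) = 1/4.75342 = 0.210375

Final: 0.210375


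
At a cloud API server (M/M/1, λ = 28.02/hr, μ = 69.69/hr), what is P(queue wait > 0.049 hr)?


ρ = 28.02/69.69 = 0.4021
P(Wq > t) = ρ·e^{−(μ−λ)t} = 0.4021·e^{−2.0418}
= 0.4021·0.129791 = 0.052185

Final: 0.052185


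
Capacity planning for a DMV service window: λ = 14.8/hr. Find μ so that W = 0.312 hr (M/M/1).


W = 1/(μ−λ) ⇒ μ − λ = 1/W = 1/0.312 = 3.2051
μ = λ + 1/W = 14.8 + 3.2051 = 18.0051 per hr

Final: 18.0051 /hr


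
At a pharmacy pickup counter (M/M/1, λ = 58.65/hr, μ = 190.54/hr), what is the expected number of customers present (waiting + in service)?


ρ = λ/μ = 58.65/190.54 = 0.3078
L = ρ/(1−ρ) = 0.3078/(1 − 0.3078) = 0.3078/0.6922 = 0.4447

Final: 0.4447


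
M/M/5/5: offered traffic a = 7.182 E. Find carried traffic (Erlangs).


B(5,7.182) = 0.435300 (Erlang-B)
Carried load = a(1 − B) = 7.182·(1 − 0.435300) = 7.182·0.564700 = 4.0557 E

Final: 4.0557 Erlangs


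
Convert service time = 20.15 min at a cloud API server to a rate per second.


μ = 1/(service time) in consistent units.
1 second = 0.0166667 min, so μ = 0.0166667/20.15 = 0.0008271 per second

Final: 0.0008271 /sec


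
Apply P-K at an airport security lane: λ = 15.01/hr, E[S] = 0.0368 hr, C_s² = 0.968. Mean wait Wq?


ρ = λ·E[S] = 15.01·0.0368 = 0.5524
E[S²] = E[S]²(1+C_s²) = 0.0368²·(1+0.968) = 0.002665
Wq = λ·E[S²]/(2(1−ρ)) = 15.01·0.002665/(2·0.4476) = 0.04468 hr

Final: 0.04468 hr


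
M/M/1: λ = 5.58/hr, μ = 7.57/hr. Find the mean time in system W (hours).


W = 1/(μ−λ) = 1/(7.57 − 5.58) = 1/1.99 = 0.5025 hr

Final: 0.5025 hr


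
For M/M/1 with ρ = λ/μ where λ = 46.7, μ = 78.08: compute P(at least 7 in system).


ρ = 46.7/78.08 = 0.5981
P(N ≥ n) = ρ^n = 0.5981^7 = 0.027380

Final: 0.027380


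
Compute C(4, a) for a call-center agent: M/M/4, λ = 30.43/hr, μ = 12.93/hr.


a = λ/μ = 2.3534; ρ = a/4 = 0.5884
P₀ = 0.087716 (from M/M/c formula)
C(c,a) = [a^c/(c!(1−ρ))]·P₀ = [30.67706/(24·0.4116)]·0.087716
= 3.10517·0.087716 = 0.272373

Final: 0.272373


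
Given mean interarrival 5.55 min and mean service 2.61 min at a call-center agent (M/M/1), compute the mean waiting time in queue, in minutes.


λ = 60/5.55 = 10.8108 /hr
μ = 60/2.61 = 22.9885 /hr
ρ = λ/μ = 10.8108/22.9885 = 0.4703
Wq = ρ/(μ−λ) = 0.4703/(22.9885−10.8108) = 0.03862 hr
In minutes: 0.03862·60 = 2.317 min

Final: 2.317 min


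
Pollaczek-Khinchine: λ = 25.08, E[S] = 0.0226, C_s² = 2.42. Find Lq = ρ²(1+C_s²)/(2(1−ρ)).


ρ = λ·E[S] = 25.08·0.0226 = 0.5668
Lq = ρ²(1+C_s²)/(2(1−ρ)) = 0.3213·(1+2.42)/(2·0.4332)
= 0.3213·3.4200/0.8664 = 1.26820

Final: 1.26820


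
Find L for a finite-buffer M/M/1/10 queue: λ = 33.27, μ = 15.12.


ρ = 33.27/15.12 = 2.2004
L = ρ[1 − (K+1)ρ^K + Kρ^(K+1)] / [(1−ρ)(1−ρ^(K+1))]
Numerator: 2.2004·(1 − 11·2660.786920 + 10·5854.787093) = 64428.091700
Denominator: (-1.2004)·(-5853.787093) = 7026.867443
L = 64428.091700/7026.867443 = 9.1688

Final: 9.1688


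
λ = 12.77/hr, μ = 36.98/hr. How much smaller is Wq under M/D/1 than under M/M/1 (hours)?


ρ = 12.77/36.98 = 0.3453
Wq(M/M/1) = ρ/(μ−λ) = 0.3453/24.21 = 0.01426 hr
Wq(M/D/1) = ρ/(2(μ−λ)) = 0.007132 hr
Savings = 0.01426 − 0.007132 = 0.007132 hr

Final: 0.007132 hr


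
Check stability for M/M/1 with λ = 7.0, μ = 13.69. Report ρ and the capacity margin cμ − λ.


Total capacity cμ = 1·13.69 = 13.69/hr
ρ = λ/(cμ) = 7.0/13.69 = 0.5113
Stable ⇔ ρ < 1: YES
Spare capacity = cμ − λ = 13.69 − 7.0 = 6.69/hr

Final: ρ = 0.5113; stable; margin = 6.69/hr


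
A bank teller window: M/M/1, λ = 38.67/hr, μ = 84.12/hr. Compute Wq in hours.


ρ = 38.67/84.12 = 0.4597
Wq = ρ/(μ−λ) = 0.4597/(84.12 − 38.67) = 0.4597/45.45 = 0.01011 hr

Final: 0.01011 hr


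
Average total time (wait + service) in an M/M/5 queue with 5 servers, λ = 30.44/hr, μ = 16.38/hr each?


a = 1.8584; ρ = 0.3717; P₀ = 0.155143
Lq = P₀·a^c·ρ/(c!(1−ρ)²) = 0.02698
Wq = Lq/λ = 0.02698/30.44 = 0.0008862 hr
W = Wq + 1/μ = 0.0008862 + 0.06105 = 0.06194 hr

Final: 0.06194 hr


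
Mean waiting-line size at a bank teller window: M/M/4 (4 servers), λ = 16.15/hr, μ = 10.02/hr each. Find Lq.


a = λ/μ = 1.6118; ρ = a/4 = 0.4029
P₀ = 0.196869
Lq = P₀·a^c·ρ / (c!·(1−ρ)²) = 0.196869·6.74869·0.4029/(24·0.35648)
= 0.06258

Final: 0.06258


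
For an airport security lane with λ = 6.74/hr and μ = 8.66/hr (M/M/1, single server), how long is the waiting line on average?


ρ = 6.74/8.66 = 0.7783
Lq = ρ²/(1−ρ) = 0.6057/0.2217 = 2.7321

Final: 2.7321


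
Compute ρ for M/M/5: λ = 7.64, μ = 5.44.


ρ = λ/(cμ) = 7.64/(5·5.44) = 7.64/27.20 = 0.2809

Final: 0.2809


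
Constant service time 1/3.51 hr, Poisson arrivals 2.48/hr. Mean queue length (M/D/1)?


ρ = 2.48/3.51 = 0.7066
M/D/1: Lq = ρ²/(2(1−ρ)) = 0.4992/(2·0.2934) = 0.85061

Final: 0.85061


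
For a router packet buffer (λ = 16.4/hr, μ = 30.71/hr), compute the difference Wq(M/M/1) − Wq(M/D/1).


ρ = 16.4/30.71 = 0.5340
Wq(M/M/1) = ρ/(μ−λ) = 0.5340/14.31 = 0.03732 hr
Wq(M/D/1) = ρ/(2(μ−λ)) = 0.01866 hr
Savings = 0.03732 − 0.01866 = 0.01866 hr

Final: 0.01866 hr


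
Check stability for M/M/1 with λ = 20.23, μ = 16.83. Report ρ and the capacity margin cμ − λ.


Total capacity cμ = 1·16.83 = 16.83/hr
ρ = λ/(cμ) = 20.23/16.83 = 1.2020
Stable ⇔ ρ < 1: NO
Spare capacity = cμ − λ = 16.83 − 20.23 = -3.40/hr

Final: ρ = 1.2020; unstable; margin = -3.40/hr


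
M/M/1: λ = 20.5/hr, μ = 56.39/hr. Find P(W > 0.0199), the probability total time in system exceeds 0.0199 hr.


W ~ Exponential(μ−λ) for M/M/1.
μ − λ = 56.39 − 20.5 = 35.8900
P(W > t) = e^{−(μ−λ)t} = e^{−0.7142} = 0.489578

Final: 0.489578


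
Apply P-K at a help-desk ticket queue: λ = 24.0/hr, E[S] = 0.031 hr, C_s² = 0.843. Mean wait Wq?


ρ = λ·E[S] = 24.0·0.031 = 0.7440
E[S²] = E[S]²(1+C_s²) = 0.031²·(1+0.843) = 0.001771
Wq = λ·E[S²]/(2(1−ρ)) = 24.0·0.001771/(2·0.2560) = 0.08302 hr

Final: 0.08302 hr


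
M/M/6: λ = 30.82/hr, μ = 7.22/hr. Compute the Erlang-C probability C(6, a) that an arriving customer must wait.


a = λ/μ = 4.2687; ρ = a/6 = 0.7114
P₀ = 0.012179 (from M/M/c formula)
C(c,a) = [a^c/(c!(1−ρ))]·P₀ = [6050.24026/(720·0.2886)]·0.012179
= 29.12182·0.012179 = 0.354663

Final: 0.354663


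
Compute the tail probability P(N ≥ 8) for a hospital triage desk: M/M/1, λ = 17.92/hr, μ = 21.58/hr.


ρ = 17.92/21.58 = 0.8304
P(N ≥ n) = ρ^n = 0.8304^8 = 0.226096

Final: 0.226096


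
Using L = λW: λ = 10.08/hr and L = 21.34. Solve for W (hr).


W = L/λ = 21.34/10.08 = 2.1171 hr

Final: 2.1171 hr


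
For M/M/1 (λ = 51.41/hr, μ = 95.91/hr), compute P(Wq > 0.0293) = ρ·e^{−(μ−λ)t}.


ρ = 51.41/95.91 = 0.5360
P(Wq > t) = ρ·e^{−(μ−λ)t} = 0.5360·e^{−1.3038}
= 0.5360·0.271485 = 0.145522

Final: 0.145522


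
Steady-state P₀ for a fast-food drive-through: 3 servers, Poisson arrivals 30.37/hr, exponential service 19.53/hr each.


a = λ/μ = 30.37/19.53 = 1.5550; ρ = a/c = 0.5183
Σ_{k=0}^{2} a^k/k! (terms k=0..2) = 1.00000 + 1.55504 + 1.20908 = 3.76412
Tail: a^3/(3!(1−ρ)) = 3.76034/(6·0.4817) = 1.30120
P₀ = 1/(3.76412 + 1.30120) = 1/5.06532 = 0.197421

Final: 0.197421


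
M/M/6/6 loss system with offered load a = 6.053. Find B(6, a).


B(c,a) = (a^c/c!) / Σ_{k=0}^{c} a^k/k!
a^6/6! = 68.311142
Σ terms (k=0..6): 1.00000 + 6.05300 + 18.31940 + 36.96245 + 55.93343 + 67.71301 + 68.31114 = 254.292439
B = 68.311142/254.292439 = 0.268632

Final: 0.268632


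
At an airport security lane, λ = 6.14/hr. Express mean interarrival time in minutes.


Mean interarrival time = 1/λ = 1/6.14 hour = 0.16287 hour
In minutes: 0.16287 × 60 = 9.7720 min

Final: 9.7720 min


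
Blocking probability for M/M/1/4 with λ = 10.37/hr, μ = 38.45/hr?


ρ = λ/μ = 10.37/38.45 = 0.2697
P_K = (1−ρ)ρ^K/(1−ρ^(K+1)) = (0.7303·0.005291)/(1 − 0.001427)
= 0.003864/0.998573 = 0.003869

Final: 0.003869


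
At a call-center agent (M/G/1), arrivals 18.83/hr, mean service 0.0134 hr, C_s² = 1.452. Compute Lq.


ρ = λ·E[S] = 18.83·0.0134 = 0.2523
Lq = ρ²(1+C_s²)/(2(1−ρ)) = 0.06367·(1+1.452)/(2·0.7477)
= 0.06367·2.4520/1.4954 = 0.10440

Final: 0.10440


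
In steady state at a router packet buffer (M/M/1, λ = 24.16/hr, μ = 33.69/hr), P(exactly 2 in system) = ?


ρ = 24.16/33.69 = 0.7171
P_n = (1−ρ)·ρ^n = (1 − 0.7171)·0.7171^2 = 0.2829·0.514271 = 0.145473

Final: 0.145473


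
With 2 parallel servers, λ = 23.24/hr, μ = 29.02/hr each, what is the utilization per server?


ρ = λ/(cμ) = 23.24/(2·29.02) = 23.24/58.04 = 0.4004

Final: 0.4004


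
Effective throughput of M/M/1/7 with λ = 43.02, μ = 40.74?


ρ = 1.0560; P_K = (1−ρ)ρ^7/(1−ρ^8) = 0.150075
λ_eff = λ(1 − P_K) = 43.02·(1 − 0.150075) = 43.02·0.849925 = 36.5638 /hr

Final: 36.5638 /hr


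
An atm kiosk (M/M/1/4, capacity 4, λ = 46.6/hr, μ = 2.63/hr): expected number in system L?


ρ = 46.6/2.63 = 17.7186
L = ρ[1 − (K+1)ρ^K + Kρ^(K+1)] / [(1−ρ)(1−ρ^(K+1))]
Numerator: 17.7186·(1 − 5·98564.533963 + 4·1746428.624589) = 115045173.311830
Denominator: (-16.7186)·(-1746427.624589) = 29197879.335816
L = 115045173.311830/29197879.335816 = 3.9402

Final: 3.9402


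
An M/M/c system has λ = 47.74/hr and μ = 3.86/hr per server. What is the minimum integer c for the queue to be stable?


Stability requires cμ > λ ⇔ c > λ/μ.
λ/μ = 47.74/3.86 = 12.3679
Minimum integer c = ⌊12.3679⌋ + 1 = 13
Check: 13·3.86 = 50.18 > 47.74, while 12·3.86 = 46.32 ≤ 47.74

Final: 13 servers


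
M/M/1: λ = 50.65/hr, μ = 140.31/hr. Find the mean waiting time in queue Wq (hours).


ρ = 50.65/140.31 = 0.3610
Wq = ρ/(μ−λ) = 0.3610/(140.31 − 50.65) = 0.3610/89.66 = 0.004026 hr

Final: 0.004026 hr


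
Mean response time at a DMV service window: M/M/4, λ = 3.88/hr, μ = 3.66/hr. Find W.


a = 1.0601; ρ = 0.2650; P₀ = 0.345759
Lq = P₀·a^c·ρ/(c!(1−ρ)²) = 0.008927
Wq = Lq/λ = 0.008927/3.88 = 0.002301 hr
W = Wq + 1/μ = 0.002301 + 0.27322 = 0.27552 hr

Final: 0.27552 hr


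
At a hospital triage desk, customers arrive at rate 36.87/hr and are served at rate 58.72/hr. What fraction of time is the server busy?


ρ = λ/μ = 36.87/58.72 = 0.6279

Final: 0.6279


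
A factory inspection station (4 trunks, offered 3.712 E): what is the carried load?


B(4,3.712) = 0.282157 (Erlang-B)
Carried load = a(1 − B) = 3.712·(1 − 0.282157) = 3.712·0.717843 = 2.6646 E

Final: 2.6646 Erlangs


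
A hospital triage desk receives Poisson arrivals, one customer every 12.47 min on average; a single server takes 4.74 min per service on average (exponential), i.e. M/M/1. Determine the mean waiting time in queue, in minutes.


λ = 60/12.47 = 4.8115 /hr
μ = 60/4.74 = 12.6582 /hr
ρ = λ/μ = 4.8115/12.6582 = 0.3801
Wq = ρ/(μ−λ) = 0.3801/(12.6582−4.8115) = 0.04844 hr
In minutes: 0.04844·60 = 2.907 min

Final: 2.907 min


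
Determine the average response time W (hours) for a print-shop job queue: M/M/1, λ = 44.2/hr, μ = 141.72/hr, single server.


W = 1/(μ−λ) = 1/(141.72 − 44.2) = 1/97.52 = 0.01025 hr

Final: 0.01025 hr


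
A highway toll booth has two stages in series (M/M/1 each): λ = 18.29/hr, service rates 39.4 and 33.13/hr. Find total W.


Each node sees arrival rate λ = 18.29/hr (tandem ⇒ throughput preserved).
W₁ = 1/(μ₁−λ) = 1/(39.4−18.29) = 0.04737 hr
W₂ = 1/(μ₂−λ) = 1/(33.13−18.29) = 0.06739 hr
W_total = W₁ + W₂ = 0.04737 + 0.06739 = 0.11476 hr

Final: 0.11476 hr


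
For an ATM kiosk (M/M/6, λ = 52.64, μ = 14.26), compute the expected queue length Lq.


a = λ/μ = 3.6914; ρ = a/6 = 0.6152
P₀ = 0.023545
Lq = P₀·a^c·ρ / (c!·(1−ρ)²) = 0.023545·2530.33563·0.6152/(720·0.14804)
= 0.34389

Final: 0.34389


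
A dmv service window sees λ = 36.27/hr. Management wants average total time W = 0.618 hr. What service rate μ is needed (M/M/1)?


W = 1/(μ−λ) ⇒ μ − λ = 1/W = 1/0.618 = 1.6181
μ = λ + 1/W = 36.27 + 1.6181 = 37.8881 per hr

Final: 37.8881 /hr


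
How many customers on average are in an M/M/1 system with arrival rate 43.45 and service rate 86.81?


ρ = λ/μ = 43.45/86.81 = 0.5005
L = ρ/(1−ρ) = 0.5005/(1 − 0.5005) = 0.5005/0.4995 = 1.0021

Final: 1.0021


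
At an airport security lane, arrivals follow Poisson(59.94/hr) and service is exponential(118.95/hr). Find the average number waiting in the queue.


ρ = 59.94/118.95 = 0.5039
Lq = ρ²/(1−ρ) = 0.2539/0.4961 = 0.5119

Final: 0.5119


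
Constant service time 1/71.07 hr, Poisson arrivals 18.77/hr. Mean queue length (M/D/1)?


ρ = 18.77/71.07 = 0.2641
M/D/1: Lq = ρ²/(2(1−ρ)) = 0.06975/(2·0.7359) = 0.04739

Final: 0.04739


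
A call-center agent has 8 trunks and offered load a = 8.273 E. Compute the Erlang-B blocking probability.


B(c,a) = (a^c/c!) / Σ_{k=0}^{c} a^k/k!
a^8/8! = 544.231495
Σ terms (k=0..8): 1.00000 + 8.27300 + 34.22126 + 94.37084 + 195.18249 + 322.94895 + 445.29278 + 526.27245 + 544.23150 = 2171.793264
B = 544.231495/2171.793264 = 0.250591

Final: 0.250591


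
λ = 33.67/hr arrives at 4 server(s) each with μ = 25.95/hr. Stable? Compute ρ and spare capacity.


Total capacity cμ = 4·25.95 = 103.80/hr
ρ = λ/(cμ) = 33.67/103.80 = 0.3244
Stable ⇔ ρ < 1: YES
Spare capacity = cμ − λ = 103.80 − 33.67 = 70.13/hr

Final: ρ = 0.3244; stable; margin = 70.13/hr


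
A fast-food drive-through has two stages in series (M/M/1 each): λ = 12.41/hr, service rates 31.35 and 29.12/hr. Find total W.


Each node sees arrival rate λ = 12.41/hr (tandem ⇒ throughput preserved).
W₁ = 1/(μ₁−λ) = 1/(31.35−12.41) = 0.05280 hr
W₂ = 1/(μ₂−λ) = 1/(29.12−12.41) = 0.05984 hr
W_total = W₁ + W₂ = 0.05280 + 0.05984 = 0.11264 hr

Final: 0.11264 hr


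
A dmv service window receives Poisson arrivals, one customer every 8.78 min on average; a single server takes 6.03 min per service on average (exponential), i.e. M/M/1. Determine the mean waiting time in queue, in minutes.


λ = 60/8.78 = 6.8337 /hr
μ = 60/6.03 = 9.9502 /hr
ρ = λ/μ = 6.8337/9.9502 = 0.6868
Wq = ρ/(μ−λ) = 0.6868/(9.9502−6.8337) = 0.22037 hr
In minutes: 0.22037·60 = 13.222 min

Final: 13.222 min


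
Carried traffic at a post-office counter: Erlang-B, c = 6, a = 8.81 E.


B(6,8.81) = 0.431422 (Erlang-B)
Carried load = a(1 − B) = 8.81·(1 − 0.431422) = 8.81·0.568578 = 5.0092 E

Final: 5.0092 Erlangs


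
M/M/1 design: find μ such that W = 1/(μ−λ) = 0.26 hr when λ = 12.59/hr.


W = 1/(μ−λ) ⇒ μ − λ = 1/W = 1/0.26 = 3.8462
μ = λ + 1/W = 12.59 + 3.8462 = 16.4362 per hr

Final: 16.4362 /hr


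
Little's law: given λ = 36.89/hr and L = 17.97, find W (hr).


W = L/λ = 17.97/36.89 = 0.4871 hr

Final: 0.4871 hr


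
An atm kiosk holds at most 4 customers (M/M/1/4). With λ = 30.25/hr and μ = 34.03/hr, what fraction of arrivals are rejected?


ρ = λ/μ = 30.25/34.03 = 0.8889
P_K = (1−ρ)ρ^K/(1−ρ^(K+1)) = (0.1111·0.624387)/(1 − 0.555031)
= 0.069356/0.444969 = 0.155867

Final: 0.155867


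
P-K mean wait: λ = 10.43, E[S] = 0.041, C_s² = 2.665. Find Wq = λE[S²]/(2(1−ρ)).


ρ = λ·E[S] = 10.43·0.041 = 0.4276
E[S²] = E[S]²(1+C_s²) = 0.041²·(1+2.665) = 0.006161
Wq = λ·E[S²]/(2(1−ρ)) = 10.43·0.006161/(2·0.5724) = 0.05613 hr

Final: 0.05613 hr


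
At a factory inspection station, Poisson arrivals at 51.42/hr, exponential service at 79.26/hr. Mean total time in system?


W = 1/(μ−λ) = 1/(79.26 − 51.42) = 1/27.84 = 0.03592 hr

Final: 0.03592 hr


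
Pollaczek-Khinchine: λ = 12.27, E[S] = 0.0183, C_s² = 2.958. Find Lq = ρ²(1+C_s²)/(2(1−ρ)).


ρ = λ·E[S] = 12.27·0.0183 = 0.2245
Lq = ρ²(1+C_s²)/(2(1−ρ)) = 0.05042·(1+2.958)/(2·0.7755)
= 0.05042·3.9580/1.5509 = 0.12867

Final: 0.12867


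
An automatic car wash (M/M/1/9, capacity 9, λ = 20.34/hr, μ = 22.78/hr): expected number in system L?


ρ = 20.34/22.78 = 0.8929
L = ρ[1 − (K+1)ρ^K + Kρ^(K+1)] / [(1−ρ)(1−ρ^(K+1))]
Numerator: 0.8929·(1 − 10·0.360724 + 9·0.322086) = 0.260310
Denominator: (0.1071)·(0.677914) = 0.072612
L = 0.260310/0.072612 = 3.5849

Final: 3.5849


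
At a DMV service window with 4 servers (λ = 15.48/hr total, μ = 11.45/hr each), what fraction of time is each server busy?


ρ = λ/(cμ) = 15.48/(4·11.45) = 15.48/45.80 = 0.3380

Final: 0.3380


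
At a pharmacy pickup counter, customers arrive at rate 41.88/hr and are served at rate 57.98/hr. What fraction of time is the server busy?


ρ = λ/μ = 41.88/57.98 = 0.7223

Final: 0.7223


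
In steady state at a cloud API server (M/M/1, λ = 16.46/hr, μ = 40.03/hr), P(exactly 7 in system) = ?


ρ = 16.46/40.03 = 0.4112
P_n = (1−ρ)·ρ^n = (1 − 0.4112)·0.4112^7 = 0.5888·0.001988 = 0.001170

Final: 0.001170


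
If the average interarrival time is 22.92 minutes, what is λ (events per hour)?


λ = 1/(interarrival time) in consistent units.
1 hour = 60 min, so λ = 60/22.92 = 2.6178 per hour

Final: 2.6178 /hr


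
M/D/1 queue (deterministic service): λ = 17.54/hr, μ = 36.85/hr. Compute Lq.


ρ = 17.54/36.85 = 0.4760
M/D/1: Lq = ρ²/(2(1−ρ)) = 0.2266/(2·0.5240) = 0.21618

Final: 0.21618


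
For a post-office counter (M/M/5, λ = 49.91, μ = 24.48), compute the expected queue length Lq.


a = λ/μ = 2.0388; ρ = a/5 = 0.4078
P₀ = 0.129111
Lq = P₀·a^c·ρ / (c!·(1−ρ)²) = 0.129111·35.22742·0.4078/(120·0.35075)
= 0.04406

Final: 0.04406


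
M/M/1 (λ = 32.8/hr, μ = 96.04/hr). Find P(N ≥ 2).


ρ = 32.8/96.04 = 0.3415
P(N ≥ n) = ρ^n = 0.3415^2 = 0.116639

Final: 0.116639


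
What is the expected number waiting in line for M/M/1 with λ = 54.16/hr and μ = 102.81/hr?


ρ = 54.16/102.81 = 0.5268
Lq = ρ²/(1−ρ) = 0.2775/0.4732 = 0.5865

Final: 0.5865


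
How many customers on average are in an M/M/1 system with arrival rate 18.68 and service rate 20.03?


ρ = λ/μ = 18.68/20.03 = 0.9326
L = ρ/(1−ρ) = 0.9326/(1 − 0.9326) = 0.9326/0.06740 = 13.8370

Final: 13.8370


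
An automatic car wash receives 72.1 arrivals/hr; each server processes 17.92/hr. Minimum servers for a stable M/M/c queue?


Stability requires cμ > λ ⇔ c > λ/μ.
λ/μ = 72.1/17.92 = 4.0234
Minimum integer c = ⌊4.0234⌋ + 1 = 5
Check: 5·17.92 = 89.60 > 72.1, while 4·17.92 = 71.68 ≤ 72.1

Final: 5 servers


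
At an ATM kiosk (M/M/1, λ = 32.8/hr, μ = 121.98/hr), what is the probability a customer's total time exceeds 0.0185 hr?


W ~ Exponential(μ−λ) for M/M/1.
μ − λ = 121.98 − 32.8 = 89.1800
P(W > t) = e^{−(μ−λ)t} = e^{−1.6498} = 0.192083

Final: 0.192083


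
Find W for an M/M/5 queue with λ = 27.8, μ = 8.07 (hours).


a = 3.4449; ρ = 0.6890; P₀ = 0.027733
Lq = P₀·a^c·ρ/(c!(1−ρ)²) = 0.79851
Wq = Lq/λ = 0.79851/27.8 = 0.02872 hr
W = Wq + 1/μ = 0.02872 + 0.12392 = 0.15264 hr

Final: 0.15264 hr


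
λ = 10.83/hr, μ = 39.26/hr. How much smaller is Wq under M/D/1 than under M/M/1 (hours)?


ρ = 10.83/39.26 = 0.2759
Wq(M/M/1) = ρ/(μ−λ) = 0.2759/28.43 = 0.009703 hr
Wq(M/D/1) = ρ/(2(μ−λ)) = 0.004851 hr
Savings = 0.009703 − 0.004851 = 0.004851 hr

Final: 0.004851 hr


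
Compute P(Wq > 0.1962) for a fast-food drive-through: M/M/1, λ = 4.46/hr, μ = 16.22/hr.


ρ = 4.46/16.22 = 0.2750
P(Wq > t) = ρ·e^{−(μ−λ)t} = 0.2750·e^{−2.3073}
= 0.2750·0.099528 = 0.027367

Final: 0.027367


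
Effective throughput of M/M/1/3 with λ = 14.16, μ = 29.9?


ρ = 0.4736; P_K = (1−ρ)ρ^3/(1−ρ^4) = 0.058874
λ_eff = λ(1 − P_K) = 14.16·(1 − 0.058874) = 14.16·0.941126 = 13.3263 /hr

Final: 13.3263 /hr


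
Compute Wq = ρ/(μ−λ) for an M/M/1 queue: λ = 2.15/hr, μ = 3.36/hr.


ρ = 2.15/3.36 = 0.6399
Wq = ρ/(μ−λ) = 0.6399/(3.36 − 2.15) = 0.6399/1.21 = 0.5288 hr

Final: 0.5288 hr


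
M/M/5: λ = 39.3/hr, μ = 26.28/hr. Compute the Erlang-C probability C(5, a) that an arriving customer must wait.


a = λ/μ = 1.4954; ρ = a/5 = 0.2991
P₀ = 0.223800 (from M/M/c formula)
C(c,a) = [a^c/(c!(1−ρ))]·P₀ = [7.47887/(120·0.7009)]·0.223800
= 0.08892·0.223800 = 0.019900

Final: 0.019900


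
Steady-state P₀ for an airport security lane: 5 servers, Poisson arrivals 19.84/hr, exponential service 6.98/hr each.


a = λ/μ = 19.84/6.98 = 2.8424; ρ = a/c = 0.5685
Σ_{k=0}^{4} a^k/k! (terms k=0..4) = 1.00000 + 2.84241 + 4.03964 + 3.82743 + 2.71978 = 14.42926
Tail: a^5/(5!(1−ρ)) = 185.53730/(120·0.4315) = 3.58303
P₀ = 1/(14.42926 + 3.58303) = 1/18.01229 = 0.055518

Final: 0.055518


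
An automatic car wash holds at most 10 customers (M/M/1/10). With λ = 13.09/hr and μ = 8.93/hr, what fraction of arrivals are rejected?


ρ = λ/μ = 13.09/8.93 = 1.4658
P_K = (1−ρ)ρ^K/(1−ρ^(K+1)) = (-0.4658·45.801729)/(1 − 67.138257)
= -21.336528/-66.138257 = 0.322605

Final: 0.322605


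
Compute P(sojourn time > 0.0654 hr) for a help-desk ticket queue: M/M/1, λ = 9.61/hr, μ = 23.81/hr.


W ~ Exponential(μ−λ) for M/M/1.
μ − λ = 23.81 − 9.61 = 14.2000
P(W > t) = e^{−(μ−λ)t} = e^{−0.9287} = 0.395075

Final: 0.395075


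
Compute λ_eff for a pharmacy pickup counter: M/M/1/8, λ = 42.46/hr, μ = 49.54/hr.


ρ = 0.8571; P_K = (1−ρ)ρ^8/(1−ρ^9) = 0.055458
λ_eff = λ(1 − P_K) = 42.46·(1 − 0.055458) = 42.46·0.944542 = 40.1052 /hr

Final: 40.1052 /hr
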